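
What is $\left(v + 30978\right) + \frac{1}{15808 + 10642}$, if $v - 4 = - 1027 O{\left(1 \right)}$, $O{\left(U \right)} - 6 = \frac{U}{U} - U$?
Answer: $\frac{656489001}{26450} \approx 24820.0$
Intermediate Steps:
$O{\left(U \right)} = 7 - U$ ($O{\left(U \right)} = 6 - \left(U - \frac{U}{U}\right) = 6 - \left(-1 + U\right) = 7 - U$)
$v = -6158$ ($v = 4 - 1027 \left(7 - 1\right) = 4 - 6162 = -6158$)
$\left(v + 30978\right) + \frac{1}{15808 + 10642} = \left(-6158 + 30978\right) + \frac{1}{15808 + 10642} = 24820 + \frac{1}{26450} = \frac{656489001}{26450}$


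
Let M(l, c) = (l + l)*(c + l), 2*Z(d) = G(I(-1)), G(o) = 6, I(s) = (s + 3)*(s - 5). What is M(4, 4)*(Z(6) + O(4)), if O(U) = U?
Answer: 448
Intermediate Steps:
I(s) = (-5 + s)*(3 + s) (I(s) = (3 + s)*(-5 + s) = (-5 + s)*(3 + s))
Z(d) = 3 (Z(d) = (½)*6 = 3)
M(l, c) = 2*l*(c + l) (M(l, c) = (2*l)*(c + l) = 2*l*(c + l))
M(4, 4)*(Z(6) + O(4)) = (2*4*(4 + 4))*(3 + 4) = (2*4*8)*7 = 64*7 = 448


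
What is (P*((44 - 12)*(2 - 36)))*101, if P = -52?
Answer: 5714176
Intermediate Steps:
(P*((44 - 12)*(2 - 36)))*101 = -52*(44 - 12)*(2 - 36)*101 = -1664*(-34)*101 = -52*(-1088)*101 = 56576*101 = 5714176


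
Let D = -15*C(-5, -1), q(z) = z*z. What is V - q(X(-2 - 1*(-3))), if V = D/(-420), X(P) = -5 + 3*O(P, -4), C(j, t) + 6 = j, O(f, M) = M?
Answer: -8103/28 ≈ -289.39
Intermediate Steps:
C(j, t) = -6 + j
X(P) = -17 (X(P) = -5 + 3*(-4) = -5 - 12 = -17)
q(z) = z**2
D = 165 (D = -15*(-6 - 5) = -15*(-11) = 165)
V = -11/28 (V = 165/(-420) = 165*(-1/420) = -11/28 ≈ -0.39286)
V - q(X(-2 - 1*(-3))) = -11/28 - 1*(-17)**2 = -11/28 - 1*289 = -11/28 - 289 = -8103/28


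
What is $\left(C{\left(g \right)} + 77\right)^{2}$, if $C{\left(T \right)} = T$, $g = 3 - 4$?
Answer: $5776$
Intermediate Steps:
$g = -1$ ($g = 3 - 4 = -1$)
$\left(C{\left(g \right)} + 77\right)^{2} = \left(-1 + 77\right)^{2} = 76^{2} = 5776$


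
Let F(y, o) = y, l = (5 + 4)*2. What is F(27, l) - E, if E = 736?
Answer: -709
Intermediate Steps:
l = 18 (l = 9*2 = 18)
F(27, l) - E = 27 - 1*736 = 27 - 736 = -709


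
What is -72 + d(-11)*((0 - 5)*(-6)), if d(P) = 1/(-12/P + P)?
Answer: -8178/109 ≈ -75.027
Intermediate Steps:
d(P) = 1/(P - 12/P)
-72 + d(-11)*((0 - 5)*(-6)) = -72 + (-11/(-12 + (-11)**2))*((0 - 5)*(-6)) = -72 + (-11/(-12 + 121))*(-5*(-6)) = -72 - 11/109*30 = -72 - 330/109 = -8178/109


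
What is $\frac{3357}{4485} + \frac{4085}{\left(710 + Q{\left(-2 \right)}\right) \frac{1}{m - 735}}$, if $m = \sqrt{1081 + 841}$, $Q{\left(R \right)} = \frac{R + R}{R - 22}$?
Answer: $- \frac{26927432691}{6370195} + \frac{759810 \sqrt{2}}{4261} \approx -3974.9$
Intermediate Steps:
$Q{\left(R \right)} = \frac{2 R}{-22 + R}$
$m = 31 \sqrt{2}$ ($m = \sqrt{1922} = 31 \sqrt{2} \approx 43.841$)
$\frac{3357}{4485} + \frac{4085}{\left(710 + Q{\left(-2 \right)}\right) \frac{1}{m - 735}} = \frac{3357}{4485} + \frac{4085}{\left(710 + 2 \left(-2\right) \frac{1}{-22 - 2}\right) \frac{1}{31 \sqrt{2} - 735}} = 3357 \cdot \frac{1}{4485} + \frac{4085}{\left(710 + 2 \left(-2\right) \frac{1}{-24}\right) \frac{1}{-735 + 31 \sqrt{2}}} = \frac{1119}{1495} + \frac{4085}{\left(710 + 2 \left(-2\right) \left(- \frac{1}{24}\right)\right) \frac{1}{-735 + 31 \sqrt{2}}} = \frac{1119}{1495} + \frac{4085}{\left(710 + \frac{1}{6}\right) \frac{1}{-735 + 31 \sqrt{2}}} = \frac{1119}{1495} + \frac{4085}{\frac{4261}{6} \frac{1}{-735 + 31 \sqrt{2}}} = \frac{1119}{1495} + 4085 \left(- \frac{4410}{4261} + \frac{186 \sqrt{2}}{4261}\right) = \frac{1119}{1495} - \left(\frac{18014850}{4261} - \frac{759810 \sqrt{2}}{4261}\right) = - \frac{26927432691}{6370195} + \frac{759810 \sqrt{2}}{4261}$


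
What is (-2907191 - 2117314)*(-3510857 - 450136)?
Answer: 19902029133465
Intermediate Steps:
(-2907191 - 2117314)*(-3510857 - 450136) = -5024505*(-3960993) = 19902029133465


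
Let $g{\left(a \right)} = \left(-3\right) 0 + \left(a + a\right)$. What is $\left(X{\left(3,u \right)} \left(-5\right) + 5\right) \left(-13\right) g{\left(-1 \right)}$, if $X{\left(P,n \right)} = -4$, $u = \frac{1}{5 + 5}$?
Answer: $650$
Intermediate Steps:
$u = \frac{1}{10} \approx 0.1$
$g{\left(a \right)} = 2 a$ ($g{\left(a \right)} = 0 + 2 a = 2 a$)
$\left(X{\left(3,u \right)} \left(-5\right) + 5\right) \left(-13\right) g{\left(-1 \right)} = \left(\left(-4\right) \left(-5\right) + 5\right) \left(-13\right) 2 \left(-1\right) = \left(20 + 5\right) \left(-13\right) \left(-2\right) = 25 \left(-13\right) \left(-2\right) = \left(-325\right) \left(-2\right) = 650$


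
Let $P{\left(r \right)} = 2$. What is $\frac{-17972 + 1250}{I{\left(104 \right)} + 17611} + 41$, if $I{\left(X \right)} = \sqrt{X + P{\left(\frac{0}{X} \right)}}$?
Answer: $\frac{4140514891}{103382405} + \frac{5574 \sqrt{106}}{103382405} \approx 40.051$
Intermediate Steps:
$I{\left(X \right)} = \sqrt{2 + X}$ ($I{\left(X \right)} = \sqrt{X + 2} = \sqrt{2 + X}$)
$\frac{-17972 + 1250}{I{\left(104 \right)} + 17611} + 41 = \frac{-17972 + 1250}{\sqrt{2 + 104} + 17611} + 41 = - \frac{16722}{\sqrt{106} + 17611} + 41 = - \frac{16722}{17611 + \sqrt{106}} + 41 = 41 - \frac{16722}{17611 + \sqrt{106}}$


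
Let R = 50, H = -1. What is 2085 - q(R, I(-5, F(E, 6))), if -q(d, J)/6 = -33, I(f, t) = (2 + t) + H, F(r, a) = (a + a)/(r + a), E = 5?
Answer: 1887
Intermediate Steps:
F(r, a) = 2*a/(a + r) (F(r, a) = (2*a)/(a + r) = 2*a/(a + r))
I(f, t) = 1 + t (I(f, t) = (2 + t) - 1 = 1 + t)
q(d, J) = 198 (q(d, J) = -6*(-33) = 198)
2085 - q(R, I(-5, F(E, 6))) = 2085 - 1*198 = 2085 - 198 = 1887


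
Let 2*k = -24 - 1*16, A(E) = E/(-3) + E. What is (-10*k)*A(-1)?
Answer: -400/3 ≈ -133.33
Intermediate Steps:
A(E) = 2*E/3 (A(E) = E*(-⅓) + E = -E/3 + E = 2*E/3)
k = -20 (k = (-24 - 1*16)/2 = (-24 - 16)/2 = (½)*(-40) = -20)
(-10*k)*A(-1) = (-10*(-20))*((⅔)*(-1)) = 200*(-⅔) = -400/3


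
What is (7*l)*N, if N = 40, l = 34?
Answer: 9520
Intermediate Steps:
(7*l)*N = (7*34)*40 = 238*40 = 9520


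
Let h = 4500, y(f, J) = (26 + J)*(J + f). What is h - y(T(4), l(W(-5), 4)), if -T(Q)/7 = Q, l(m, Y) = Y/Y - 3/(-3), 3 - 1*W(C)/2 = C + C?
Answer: 5228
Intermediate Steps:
W(C) = 6 - 4*C (W(C) = 6 - 2*(C + C) = 6 - 4*C)
l(m, Y) = 2 (l(m, Y) = 1 - 3*(-⅓) = 1 + 1 = 2)
T(Q) = -7*Q
h - y(T(4), l(W(-5), 4)) = 4500 - (2² + 26*2 + 26*(-7*4) + 2*(-7*4)) = 4500 - (4 + 52 + 26*(-28) + 2*(-28)) = 4500 - (4 + 52 - 728 - 56) = 4500 - 1*(-728) = 4500 + 728 = 5228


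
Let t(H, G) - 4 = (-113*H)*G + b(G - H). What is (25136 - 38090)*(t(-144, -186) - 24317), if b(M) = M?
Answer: 39521967438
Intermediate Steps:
t(H, G) = 4 + G - H - 113*G*H (t(H, G) = 4 + ((-113*H)*G + (G - H)) = 4 + (-113*G*H + (G - H)) = 4 + (G - H - 113*G*H) = 4 + G - H - 113*G*H)
(25136 - 38090)*(t(-144, -186) - 24317) = (25136 - 38090)*((4 - 186 - 1*(-144) - 113*(-186)*(-144)) - 24317) = -12954*((4 - 186 + 144 - 3026592) - 24317) = -12954*(-3026630 - 24317) = -12954*(-3050947) = 39521967438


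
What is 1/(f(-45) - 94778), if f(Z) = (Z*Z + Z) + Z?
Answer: -1/92843 ≈ -1.0771e-5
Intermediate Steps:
f(Z) = Z**2 + 2*Z (f(Z) = (Z**2 + Z) + Z = (Z + Z**2) + Z = Z**2 + 2*Z)
1/(f(-45) - 94778) = 1/(-45*(2 - 45) - 94778) = 1/(-45*(-43) - 94778) = 1/(1935 - 94778) = 1/(-92843) = -1/92843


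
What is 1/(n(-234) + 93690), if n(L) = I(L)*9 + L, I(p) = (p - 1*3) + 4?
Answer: 1/91359 ≈ 1.0946e-5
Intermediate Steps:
I(p) = 1 + p (I(p) = (p - 3) + 4 = (-3 + p) + 4 = 1 + p)
n(L) = 9 + 10*L (n(L) = (1 + L)*9 + L = (9 + 9*L) + L = 9 + 10*L)
1/(n(-234) + 93690) = 1/((9 + 10*(-234)) + 93690) = 1/((9 - 2340) + 93690) = 1/(-2331 + 93690) = 1/91359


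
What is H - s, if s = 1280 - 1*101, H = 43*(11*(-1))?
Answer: -1652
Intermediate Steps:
H = -473 (H = 43*(-11) = -473)
s = 1179 (s = 1280 - 101 = 1179)
H - s = -473 - 1*1179 = -473 - 1179 = -1652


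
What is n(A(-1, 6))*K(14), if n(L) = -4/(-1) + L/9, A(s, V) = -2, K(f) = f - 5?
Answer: 34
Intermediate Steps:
K(f) = -5 + f
n(L) = 4 + L/9 (n(L) = -4*(-1) + L*(1/9) = 4 + L/9)
n(A(-1, 6))*K(14) = (4 + (1/9)*(-2))*(-5 + 14) = (4 - 2/9)*9 = (34/9)*9 = 34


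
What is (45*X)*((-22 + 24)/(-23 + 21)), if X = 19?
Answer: -855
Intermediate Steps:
(45*X)*((-22 + 24)/(-23 + 21)) = (45*19)*((-22 + 24)/(-23 + 21)) = 855*(2/(-2)) = 855*(2*(-1/2)) = 855*(-1) = -855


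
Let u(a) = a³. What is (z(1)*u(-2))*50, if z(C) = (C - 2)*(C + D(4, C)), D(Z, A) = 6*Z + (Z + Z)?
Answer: 13200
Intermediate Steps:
D(Z, A) = 8*Z (D(Z, A) = 6*Z + 2*Z = 8*Z)
z(C) = (-2 + C)*(32 + C) (z(C) = (C - 2)*(C + 8*4) = (-2 + C)*(C + 32) = (-2 + C)*(32 + C))
(z(1)*u(-2))*50 = ((-64 + 1² + 30*1)*(-2)³)*50 = ((-64 + 1 + 30)*(-8))*50 = -33*(-8)*50 = 264*50 = 13200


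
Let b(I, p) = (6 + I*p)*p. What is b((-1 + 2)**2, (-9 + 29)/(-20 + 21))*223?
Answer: 115960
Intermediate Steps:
b(I, p) = p*(6 + I*p)
b((-1 + 2)**2, (-9 + 29)/(-20 + 21))*223 = (((-9 + 29)/(-20 + 21))*(6 + (-1 + 2)**2*((-9 + 29)/(-20 + 21))))*223 = ((20/1)*(6 + 1**2*(20/1)))*223 = ((20*1)*(6 + 1*(20*1)))*223 = (20*(6 + 1*20))*223 = (20*(6 + 20))*223 = (20*26)*223 = 520*223 = 115960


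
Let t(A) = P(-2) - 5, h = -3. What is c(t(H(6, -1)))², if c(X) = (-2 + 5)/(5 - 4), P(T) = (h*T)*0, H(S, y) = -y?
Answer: 9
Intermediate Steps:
P(T) = 0 (P(T) = -3*T*0 = 0)
t(A) = -5 (t(A) = 0 - 5 = -5)
c(X) = 3 (c(X) = 3/1 = 3*1 = 3)
c(t(H(6, -1)))² = 3² = 9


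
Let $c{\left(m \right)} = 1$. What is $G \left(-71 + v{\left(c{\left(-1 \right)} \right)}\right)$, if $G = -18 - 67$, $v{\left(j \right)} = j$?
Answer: $5950$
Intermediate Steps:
$G = -85$ ($G = -18 - 67 = -85$)
$G \left(-71 + v{\left(c{\left(-1 \right)} \right)}\right) = - 85 \left(-71 + 1\right) = \left(-85\right) \left(-70\right) = 5950$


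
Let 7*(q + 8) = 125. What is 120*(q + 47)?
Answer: 47760/7 ≈ 6822.9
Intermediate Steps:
q = 69/7 (q = -8 + (⅐)*125 = -8 + 125/7 = 69/7 ≈ 9.8571)
120*(q + 47) = 120*(69/7 + 47) = 120*(398/7) = 47760/7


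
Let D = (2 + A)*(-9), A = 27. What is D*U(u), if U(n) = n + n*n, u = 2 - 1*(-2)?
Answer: -5220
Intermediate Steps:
u = 4 (u = 2 + 2 = 4)
U(n) = n + n**2
D = -261 (D = (2 + 27)*(-9) = 29*(-9) = -261)
D*U(u) = -1044*(1 + 4) = -1044*5 = -261*20 = -5220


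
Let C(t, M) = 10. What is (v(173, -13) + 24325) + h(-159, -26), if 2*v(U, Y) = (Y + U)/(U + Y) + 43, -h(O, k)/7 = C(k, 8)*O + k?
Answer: 35659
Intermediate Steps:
h(O, k) = -70*O - 7*k (h(O, k) = -7*(10*O + k) = -7*(k + 10*O) = -70*O - 7*k)
v(U, Y) = 22 (v(U, Y) = ((Y + U)/(U + Y) + 43)/2 = ((U + Y)/(U + Y) + 43)/2 = (1 + 43)/2 = (½)*44 = 22)
(v(173, -13) + 24325) + h(-159, -26) = (22 + 24325) + (-70*(-159) - 7*(-26)) = 24347 + (11130 + 182) = 24347 + 11312 = 35659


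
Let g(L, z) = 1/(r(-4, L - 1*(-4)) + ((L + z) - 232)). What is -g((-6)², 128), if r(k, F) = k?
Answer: 1/72 ≈ 0.013889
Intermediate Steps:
g(L, z) = 1/(-236 + L + z) (g(L, z) = 1/(-4 + ((L + z) - 232)) = 1/(-4 + (-232 + L + z)) = 1/(-236 + L + z))
-g((-6)², 128) = -1/(-236 + (-6)² + 128) = -1/(-236 + 36 + 128) = -1/(-72) = -1*(-1/72) = 1/72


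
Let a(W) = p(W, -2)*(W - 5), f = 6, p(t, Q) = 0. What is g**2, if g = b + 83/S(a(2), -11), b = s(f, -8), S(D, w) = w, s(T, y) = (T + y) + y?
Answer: 37249/121 ≈ 307.84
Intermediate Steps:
s(T, y) = T + 2*y
a(W) = 0 (a(W) = 0*(W - 5) = 0*(-5 + W) = 0)
b = -10 (b = 6 + 2*(-8) = 6 - 16 = -10)
g = -193/11 (g = -10 + 83/(-11) = -10 + 83*(-1/11) = -10 - 83/11 = -193/11 ≈ -17.545)
g**2 = (-193/11)**2 = 37249/121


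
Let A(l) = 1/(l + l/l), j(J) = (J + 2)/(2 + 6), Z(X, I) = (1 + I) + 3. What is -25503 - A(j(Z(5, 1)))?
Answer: -382553/15 ≈ -25504.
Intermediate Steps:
Z(X, I) = 4 + I
j(J) = 1/4 + J/8 (j(J) = (2 + J)/8 = (2 + J)*(1/8) = 1/4 + J/8)
A(l) = 1/(1 + l) (A(l) = 1/(l + 1) = 1/(1 + l))
-25503 - A(j(Z(5, 1))) = -25503 - 1/(1 + (1/4 + (4 + 1)/8)) = -25503 - 1/(1 + (1/4 + (1/8)*5)) = -25503 - 1/(1 + (1/4 + 5/8)) = -25503 - 1/(1 + 7/8) = -25503 - 1/15/8 = -25503 - 1*8/15 = -25503 - 8/15 = -382553/15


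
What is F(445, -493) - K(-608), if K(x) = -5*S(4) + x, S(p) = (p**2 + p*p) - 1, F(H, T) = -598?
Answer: 165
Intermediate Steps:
S(p) = -1 + 2*p**2 (S(p) = (p**2 + p**2) - 1 = 2*p**2 - 1 = -1 + 2*p**2)
K(x) = -155 + x (K(x) = -5*(-1 + 2*4**2) + x = -5*(-1 + 2*16) + x = -5*(-1 + 32) + x = -5*31 + x = -155 + x)
F(445, -493) - K(-608) = -598 - (-155 - 608) = -598 - 1*(-763) = -598 + 763 = 165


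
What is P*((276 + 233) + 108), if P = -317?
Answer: -195589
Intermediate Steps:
P*((276 + 233) + 108) = -317*((276 + 233) + 108) = -317*(509 + 108) = -317*617 = -195589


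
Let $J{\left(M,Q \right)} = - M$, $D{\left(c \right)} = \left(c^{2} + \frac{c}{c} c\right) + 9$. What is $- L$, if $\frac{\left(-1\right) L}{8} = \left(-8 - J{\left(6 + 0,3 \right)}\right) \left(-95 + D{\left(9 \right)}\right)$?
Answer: $-64$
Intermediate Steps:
$D{\left(c \right)} = 9 + c + c^{2}$ ($D{\left(c \right)} = \left(c^{2} + 1 c\right) + 9 = \left(c^{2} + c\right) + 9 = \left(c + c^{2}\right) + 9 = 9 + c + c^{2}$)
$L = 64$ ($L = - 8 \left(-8 - - (6 + 0)\right) \left(-95 + \left(9 + 9 + 9^{2}\right)\right) = - 8 \left(-8 - \left(-1\right) 6\right) \left(-95 + \left(9 + 9 + 81\right)\right) = - 8 \left(-8 - -6\right) \left(-95 + 99\right) = - 8 \left(-8 + 6\right) 4 = - 8 \left(\left(-2\right) 4\right) = \left(-8\right) \left(-8\right) = 64$)
$- L = \left(-1\right) 64 = -64$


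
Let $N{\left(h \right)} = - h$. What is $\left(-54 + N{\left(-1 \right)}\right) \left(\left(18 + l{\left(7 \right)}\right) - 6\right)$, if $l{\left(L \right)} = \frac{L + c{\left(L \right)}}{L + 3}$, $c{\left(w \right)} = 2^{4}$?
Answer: $- \frac{7579}{10} \approx -757.9$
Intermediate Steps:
$c{\left(w \right)} = 16$
$l{\left(L \right)} = \frac{16 + L}{3 + L}$ ($l{\left(L \right)} = \frac{L + 16}{L + 3} = \frac{16 + L}{3 + L}$)
$\left(-54 + N{\left(-1 \right)}\right) \left(\left(18 + l{\left(7 \right)}\right) - 6\right) = \left(-54 - -1\right) \left(\left(18 + \frac{16 + 7}{3 + 7}\right) - 6\right) = \left(-54 + 1\right) \left(\left(18 + \frac{1}{10} \cdot 23\right) - 6\right) = - 53 \left(\left(18 + \frac{1}{10} \cdot 23\right) - 6\right) = - 53 \left(\left(18 + \frac{23}{10}\right) - 6\right) = - 53 \left(\frac{203}{10} - 6\right) = \left(-53\right) \frac{143}{10} = - \frac{7579}{10}$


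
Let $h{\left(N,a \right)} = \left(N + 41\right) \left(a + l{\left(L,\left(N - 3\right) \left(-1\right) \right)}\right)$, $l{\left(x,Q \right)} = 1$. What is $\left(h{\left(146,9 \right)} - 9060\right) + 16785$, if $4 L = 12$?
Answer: $9595$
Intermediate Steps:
$L = 3$ ($L = \frac{1}{4} \cdot 12 = 3$)
$h{\left(N,a \right)} = \left(1 + a\right) \left(41 + N\right)$ ($h{\left(N,a \right)} = \left(N + 41\right) \left(a + 1\right) = \left(41 + N\right) \left(1 + a\right) = \left(1 + a\right) \left(41 + N\right)$)
$\left(h{\left(146,9 \right)} - 9060\right) + 16785 = \left(\left(41 + 146 + 41 \cdot 9 + 146 \cdot 9\right) - 9060\right) + 16785 = \left(\left(41 + 146 + 369 + 1314\right) - 9060\right) + 16785 = \left(1870 - 9060\right) + 16785 = -7190 + 16785 = 9595$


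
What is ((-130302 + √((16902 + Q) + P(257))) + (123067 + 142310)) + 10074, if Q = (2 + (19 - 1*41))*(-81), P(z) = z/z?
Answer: 145149 + √18523 ≈ 1.4529e+5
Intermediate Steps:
P(z) = 1
Q = 1620 (Q = (2 + (19 - 41))*(-81) = (2 - 22)*(-81) = -20*(-81) = 1620)
((-130302 + √((16902 + Q) + P(257))) + (123067 + 142310)) + 10074 = ((-130302 + √((16902 + 1620) + 1)) + (123067 + 142310)) + 10074 = ((-130302 + √(18522 + 1)) + 265377) + 10074 = ((-130302 + √18523) + 265377) + 10074 = (135075 + √18523) + 10074 = 145149 + √18523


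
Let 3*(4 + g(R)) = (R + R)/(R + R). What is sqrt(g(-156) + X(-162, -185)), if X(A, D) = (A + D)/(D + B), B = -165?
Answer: 53*I*sqrt(42)/210 ≈ 1.6356*I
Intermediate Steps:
X(A, D) = (A + D)/(-165 + D) (X(A, D) = (A + D)/(D - 165) = (A + D)/(-165 + D))
g(R) = -11/3 (g(R) = -4 + ((R + R)/(R + R))/3 = -4 + ((2*R)/((2*R)))/3 = -4 + ((2*R)*(1/(2*R)))/3 = -4 + (1/3)*1 = -4 + 1/3 = -11/3)
sqrt(g(-156) + X(-162, -185)) = sqrt(-11/3 + (-162 - 185)/(-165 - 185)) = sqrt(-11/3 - 347/(-350)) = sqrt(-11/3 - 1/350*(-347)) = sqrt(-11/3 + 347/350) = sqrt(-2809/1050) = 53*I*sqrt(42)/210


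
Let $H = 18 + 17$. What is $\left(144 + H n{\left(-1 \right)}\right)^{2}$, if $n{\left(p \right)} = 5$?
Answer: $101761$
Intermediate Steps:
$H = 35$
$\left(144 + H n{\left(-1 \right)}\right)^{2} = \left(144 + 35 \cdot 5\right)^{2} = \left(144 + 175\right)^{2} = 319^{2} = 101761$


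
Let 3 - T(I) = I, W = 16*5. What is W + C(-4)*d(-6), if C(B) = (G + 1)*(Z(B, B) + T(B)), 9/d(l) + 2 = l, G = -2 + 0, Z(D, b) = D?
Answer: 667/8 ≈ 83.375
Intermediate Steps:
G = -2
d(l) = 9/(-2 + l)
W = 80
T(I) = 3 - I
C(B) = -3 (C(B) = (-2 + 1)*(B + (3 - B)) = -1*3 = -3)
W + C(-4)*d(-6) = 80 - 27/(-2 - 6) = 80 - 27/(-8) = 80 - 27*(-1)/8 = 80 - 3*(-9/8) = 80 + 27/8 = 667/8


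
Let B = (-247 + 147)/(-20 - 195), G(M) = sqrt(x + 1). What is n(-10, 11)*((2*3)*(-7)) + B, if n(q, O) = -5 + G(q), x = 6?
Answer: 9050/43 - 42*sqrt(7) ≈ 99.344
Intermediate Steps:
G(M) = sqrt(7) (G(M) = sqrt(6 + 1) = sqrt(7))
n(q, O) = -5 + sqrt(7)
B = 20/43 (B = -100/(-215) = -100*(-1/215) = 20/43 ≈ 0.46512)
n(-10, 11)*((2*3)*(-7)) + B = (-5 + sqrt(7))*((2*3)*(-7)) + 20/43 = (-5 + sqrt(7))*(6*(-7)) + 20/43 = (-5 + sqrt(7))*(-42) + 20/43 = (210 - 42*sqrt(7)) + 20/43 = 9050/43 - 42*sqrt(7)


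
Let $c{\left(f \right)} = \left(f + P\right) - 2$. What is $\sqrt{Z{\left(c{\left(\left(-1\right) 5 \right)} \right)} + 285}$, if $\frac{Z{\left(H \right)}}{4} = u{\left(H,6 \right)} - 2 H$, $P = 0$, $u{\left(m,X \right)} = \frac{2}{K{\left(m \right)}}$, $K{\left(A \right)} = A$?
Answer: $\frac{\sqrt{16653}}{7} \approx 18.435$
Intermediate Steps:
$u{\left(m,X \right)} = \frac{2}{m}$
$c{\left(f \right)} = -2 + f$ ($c{\left(f \right)} = \left(f + 0\right) - 2 = f - 2 = -2 + f$)
$Z{\left(H \right)} = - 8 H + \frac{8}{H}$ ($Z{\left(H \right)} = 4 \left(\frac{2}{H} - 2 H\right) = 4 \left(- 2 H + \frac{2}{H}\right) = - 8 H + \frac{8}{H}$)
$\sqrt{Z{\left(c{\left(\left(-1\right) 5 \right)} \right)} + 285} = \sqrt{\left(- 8 \left(-2 - 5\right) + \frac{8}{-2 - 5}\right) + 285} = \sqrt{\left(\left(-8\right) \left(-7\right) + \frac{8}{-7}\right) + 285} = \sqrt{\left(56 + 8 \left(- \frac{1}{7}\right)\right) + 285} = \sqrt{\left(56 - \frac{8}{7}\right) + 285} = \sqrt{\frac{384}{7} + 285} = \sqrt{\frac{2379}{7}} = \frac{\sqrt{16653}}{7}$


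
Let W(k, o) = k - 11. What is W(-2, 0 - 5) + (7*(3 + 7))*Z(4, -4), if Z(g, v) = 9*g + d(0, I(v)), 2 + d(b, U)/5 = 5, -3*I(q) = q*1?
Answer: 3557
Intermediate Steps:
I(q) = -q/3
W(k, o) = -11 + k
d(b, U) = 15 (d(b, U) = -10 + 5*5 = -10 + 25 = 15)
Z(g, v) = 15 + 9*g (Z(g, v) = 9*g + 15 = 15 + 9*g)
W(-2, 0 - 5) + (7*(3 + 7))*Z(4, -4) = (-11 - 2) + (7*(3 + 7))*(15 + 9*4) = -13 + (7*10)*(15 + 36) = -13 + 70*51 = -13 + 3570 = 3557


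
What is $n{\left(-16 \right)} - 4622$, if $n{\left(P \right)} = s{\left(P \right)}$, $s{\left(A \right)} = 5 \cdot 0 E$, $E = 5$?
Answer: $-4622$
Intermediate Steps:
$s{\left(A \right)} = 0$ ($s{\left(A \right)} = 5 \cdot 0 \cdot 5 = 0 \cdot 5 = 0$)
$n{\left(P \right)} = 0$
$n{\left(-16 \right)} - 4622 = 0 - 4622 = -4622$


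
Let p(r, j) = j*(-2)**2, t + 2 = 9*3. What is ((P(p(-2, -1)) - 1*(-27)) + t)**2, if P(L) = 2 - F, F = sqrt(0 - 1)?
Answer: (54 - I)**2 ≈ 2915.0 - 108.0*I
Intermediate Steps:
t = 25 (t = -2 + 9*3 = -2 + 27 = 25)
F = I (F = sqrt(-1) = I ≈ 1.0*I)
p(r, j) = 4*j (p(r, j) = j*4 = 4*j)
P(L) = 2 - I
((P(p(-2, -1)) - 1*(-27)) + t)**2 = (((2 - I) - 1*(-27)) + 25)**2 = (((2 - I) + 27) + 25)**2 = ((29 - I) + 25)**2 = (54 - I)**2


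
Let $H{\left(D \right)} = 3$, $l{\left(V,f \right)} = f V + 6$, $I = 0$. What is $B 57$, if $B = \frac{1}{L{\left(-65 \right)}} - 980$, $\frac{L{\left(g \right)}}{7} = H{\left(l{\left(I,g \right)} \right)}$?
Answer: $- \frac{391001}{7} \approx -55857.0$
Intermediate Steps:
$l{\left(V,f \right)} = 6 + V f$ ($l{\left(V,f \right)} = V f + 6 = 6 + V f$)
$L{\left(g \right)} = 21$ ($L{\left(g \right)} = 7 \cdot 3 = 21$)
$B = - \frac{20579}{21}$ ($B = \frac{1}{21} - 980 = - \frac{20579}{21} \approx -979.95$)
$B 57 = \left(- \frac{20579}{21}\right) 57 = - \frac{391001}{7}$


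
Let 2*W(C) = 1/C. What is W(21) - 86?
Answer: -3611/42 ≈ -85.976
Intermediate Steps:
W(C) = 1/(2*C)
W(21) - 86 = (½)/21 - 86 = (½)*(1/21) - 86 = 1/42 - 86 = -3611/42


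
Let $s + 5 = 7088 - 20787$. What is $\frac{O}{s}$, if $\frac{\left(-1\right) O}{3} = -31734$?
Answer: $- \frac{15867}{2284} \approx -6.947$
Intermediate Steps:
$s = -13704$ ($s = -5 + \left(7088 - 20787\right) = -5 - 13699 = -13704$)
$O = 95202$ ($O = \left(-3\right) \left(-31734\right) = 95202$)
$\frac{O}{s} = \frac{95202}{-13704} = 95202 \left(- \frac{1}{13704}\right) = - \frac{15867}{2284}$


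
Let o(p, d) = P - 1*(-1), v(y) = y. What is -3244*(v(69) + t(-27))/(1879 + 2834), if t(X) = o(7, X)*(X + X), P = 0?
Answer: -16220/1571 ≈ -10.325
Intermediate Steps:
o(p, d) = 1 (o(p, d) = 0 - 1*(-1) = 0 + 1 = 1)
t(X) = 2*X (t(X) = 1*(X + X) = 1*(2*X) = 2*X)
-3244*(v(69) + t(-27))/(1879 + 2834) = -3244*(69 + 2*(-27))/(1879 + 2834) = -3244/(4713/(69 - 54)) = -3244/(4713/15) = -3244/(4713*(1/15)) = -3244/1571/5 = -3244*5/1571 = -16220/1571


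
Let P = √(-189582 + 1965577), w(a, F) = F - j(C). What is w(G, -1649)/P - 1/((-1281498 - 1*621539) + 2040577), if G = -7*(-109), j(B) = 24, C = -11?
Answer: -1/137540 - 1673*√1775995/1775995 ≈ -1.2554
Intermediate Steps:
G = 763
w(a, F) = -24 + F (w(a, F) = F - 1*24 = F - 24 = -24 + F)
P = √1775995 ≈ 1332.7
w(G, -1649)/P - 1/((-1281498 - 1*621539) + 2040577) = (-24 - 1649)/(√1775995) - 1/((-1281498 - 1*621539) + 2040577) = -1673*√1775995/1775995 - 1/((-1281498 - 621539) + 2040577) = -1673*√1775995/1775995 - 1/(-1903037 + 2040577) = -1673*√1775995/1775995 - 1/137540 = -1/137540 - 1673*√1775995/1775995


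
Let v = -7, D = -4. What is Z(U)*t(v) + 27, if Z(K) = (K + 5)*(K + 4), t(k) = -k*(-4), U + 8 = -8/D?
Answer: -29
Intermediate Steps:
U = -6 (U = -8 - 8/(-4) = -8 - 8*(-1/4) = -8 + 2 = -6)
t(k) = 4*k
Z(K) = (4 + K)*(5 + K) (Z(K) = (5 + K)*(4 + K) = (4 + K)*(5 + K))
Z(U)*t(v) + 27 = (20 + (-6)**2 + 9*(-6))*(4*(-7)) + 27 = (20 + 36 - 54)*(-28) + 27 = 2*(-28) + 27 = -56 + 27 = -29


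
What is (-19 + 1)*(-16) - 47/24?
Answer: 6865/24 ≈ 286.04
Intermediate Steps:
(-19 + 1)*(-16) - 47/24 = -18*(-16) - 47*1/24 = 288 - 47/24 = 6865/24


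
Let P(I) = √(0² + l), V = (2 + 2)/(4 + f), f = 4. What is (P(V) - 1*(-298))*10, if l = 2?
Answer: 2980 + 10*√2 ≈ 2994.1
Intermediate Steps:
V = ½ (V = (2 + 2)/(4 + 4) = 4/8 = 4*(⅛) = ½ ≈ 0.50000)
P(I) = √2 (P(I) = √(0² + 2) = √(0 + 2) = √2)
(P(V) - 1*(-298))*10 = (√2 - 1*(-298))*10 = (√2 + 298)*10 = (298 + √2)*10 = 2980 + 10*√2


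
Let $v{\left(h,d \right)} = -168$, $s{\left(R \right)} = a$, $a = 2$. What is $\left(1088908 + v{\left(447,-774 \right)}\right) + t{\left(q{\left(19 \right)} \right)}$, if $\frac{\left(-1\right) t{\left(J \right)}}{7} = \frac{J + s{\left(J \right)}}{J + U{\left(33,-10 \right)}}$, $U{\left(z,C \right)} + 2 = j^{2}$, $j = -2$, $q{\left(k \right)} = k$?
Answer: $1088733$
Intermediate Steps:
$U{\left(z,C \right)} = 2$ ($U{\left(z,C \right)} = -2 + \left(-2\right)^{2} = -2 + 4 = 2$)
$s{\left(R \right)} = 2$
$t{\left(J \right)} = -7$ ($t{\left(J \right)} = - 7 \frac{J + 2}{J + 2} = - 7 \frac{2 + J}{2 + J} = \left(-7\right) 1 = -7$)
$\left(1088908 + v{\left(447,-774 \right)}\right) + t{\left(q{\left(19 \right)} \right)} = \left(1088908 - 168\right) - 7 = 1088740 - 7 = 1088733$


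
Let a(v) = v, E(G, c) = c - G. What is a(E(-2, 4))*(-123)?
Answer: -738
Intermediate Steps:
a(E(-2, 4))*(-123) = (4 - 1*(-2))*(-123) = (4 + 2)*(-123) = 6*(-123) = -738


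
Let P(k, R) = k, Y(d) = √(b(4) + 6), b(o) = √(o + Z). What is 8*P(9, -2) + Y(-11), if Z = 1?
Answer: 72 + √(6 + √5) ≈ 74.870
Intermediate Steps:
b(o) = √(1 + o) (b(o) = √(o + 1) = √(1 + o))
Y(d) = √(6 + √5) (Y(d) = √(√(1 + 4) + 6) = √(√5 + 6) = √(6 + √5))
8*P(9, -2) + Y(-11) = 8*9 + √(6 + √5) = 72 + √(6 + √5)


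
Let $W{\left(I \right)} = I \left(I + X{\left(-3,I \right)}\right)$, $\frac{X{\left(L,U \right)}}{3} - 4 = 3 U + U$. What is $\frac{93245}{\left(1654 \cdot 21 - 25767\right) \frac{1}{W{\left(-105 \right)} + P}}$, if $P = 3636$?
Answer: $\frac{4528629915}{2989} \approx 1.5151 \cdot 10^{6}$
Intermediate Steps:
$X{\left(L,U \right)} = 12 + 12 U$ ($X{\left(L,U \right)} = 12 + 3 \left(3 U + U\right) = 12 + 3 \cdot 4 U = 12 + 12 U$)
$W{\left(I \right)} = I \left(12 + 13 I\right)$ ($W{\left(I \right)} = I \left(I + \left(12 + 12 I\right)\right) = I \left(12 + 13 I\right)$)
$\frac{93245}{\left(1654 \cdot 21 - 25767\right) \frac{1}{W{\left(-105 \right)} + P}} = \frac{93245}{\left(1654 \cdot 21 - 25767\right) \frac{1}{- 105 \left(12 + 13 \left(-105\right)\right) + 3636}} = \frac{93245}{\left(34734 - 25767\right) \frac{1}{- 105 \left(12 - 1365\right) + 3636}} = \frac{93245}{8967 \frac{1}{\left(-105\right) \left(-1353\right) + 3636}} = \frac{93245}{8967 \frac{1}{142065 + 3636}} = \frac{93245}{8967 \cdot \frac{1}{145701}} = \frac{93245}{\frac{2989}{48567}} = 93245 \cdot \frac{48567}{2989} = \frac{4528629915}{2989}$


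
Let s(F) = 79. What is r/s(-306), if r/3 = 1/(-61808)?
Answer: -3/4882832 ≈ -6.1440e-7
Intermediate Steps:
r = -3/61808 (r = 3/(-61808) = 3*(-1/61808) = -3/61808 ≈ -4.8537e-5)
r/s(-306) = -3/61808/79 = -3/61808*1/79 = -3/4882832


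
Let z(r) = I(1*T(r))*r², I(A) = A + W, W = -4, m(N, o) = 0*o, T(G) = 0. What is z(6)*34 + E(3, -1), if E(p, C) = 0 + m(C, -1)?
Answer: -4896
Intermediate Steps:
m(N, o) = 0
E(p, C) = 0 (E(p, C) = 0 + 0 = 0)
I(A) = -4 + A (I(A) = A - 4 = -4 + A)
z(r) = -4*r² (z(r) = (-4 + 1*0)*r² = (-4 + 0)*r² = -4*r²)
z(6)*34 + E(3, -1) = -4*6²*34 + 0 = -4*36*34 + 0 = -144*34 + 0 = -4896 + 0 = -4896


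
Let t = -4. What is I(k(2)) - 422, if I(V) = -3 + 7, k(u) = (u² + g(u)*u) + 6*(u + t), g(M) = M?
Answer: -418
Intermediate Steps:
k(u) = -24 + 2*u² + 6*u (k(u) = (u² + u*u) + 6*(u - 4) = (u² + u²) + 6*(-4 + u) = 2*u² + (-24 + 6*u) = -24 + 2*u² + 6*u)
I(V) = 4
I(k(2)) - 422 = 4 - 422 = -418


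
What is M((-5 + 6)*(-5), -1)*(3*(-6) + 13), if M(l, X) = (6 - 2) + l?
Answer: 5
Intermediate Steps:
M(l, X) = 4 + l
M((-5 + 6)*(-5), -1)*(3*(-6) + 13) = (4 + (-5 + 6)*(-5))*(3*(-6) + 13) = (4 + 1*(-5))*(-18 + 13) = (4 - 5)*(-5) = -1*(-5) = 5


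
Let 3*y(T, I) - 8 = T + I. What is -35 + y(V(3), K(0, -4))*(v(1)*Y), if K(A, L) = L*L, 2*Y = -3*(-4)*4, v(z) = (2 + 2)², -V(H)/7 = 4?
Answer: -547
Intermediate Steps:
V(H) = -28 (V(H) = -7*4 = -28)
v(z) = 16 (v(z) = 4² = 16)
Y = 24 (Y = (-3*(-4)*4)/2 = (12*4)/2 = (½)*48 = 24)
K(A, L) = L²
y(T, I) = 8/3 + I/3 + T/3 (y(T, I) = 8/3 + (T + I)/3 = 8/3 + (I + T)/3 = 8/3 + (I/3 + T/3) = 8/3 + I/3 + T/3)
-35 + y(V(3), K(0, -4))*(v(1)*Y) = -35 + (8/3 + (⅓)*(-4)² + (⅓)*(-28))*(16*24) = -35 + (8/3 + (⅓)*16 - 28/3)*384 = -35 + (8/3 + 16/3 - 28/3)*384 = -35 - 4/3*384 = -35 - 512 = -547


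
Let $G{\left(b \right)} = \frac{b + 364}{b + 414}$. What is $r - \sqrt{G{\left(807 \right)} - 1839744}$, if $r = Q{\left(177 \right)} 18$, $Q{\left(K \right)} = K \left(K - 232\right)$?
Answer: $-175230 - \frac{i \sqrt{2742764354913}}{1221} \approx -1.7523 \cdot 10^{5} - 1356.4 i$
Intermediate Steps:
$G{\left(b \right)} = \frac{364 + b}{414 + b}$
$Q{\left(K \right)} = K \left(-232 + K\right)$
$r = -175230$ ($r = 177 \left(-232 + 177\right) 18 = 177 \left(-55\right) 18 = \left(-9735\right) 18 = -175230$)
$r - \sqrt{G{\left(807 \right)} - 1839744} = -175230 - \sqrt{\frac{364 + 807}{414 + 807} - 1839744} = -175230 - \sqrt{\frac{1}{1221} \cdot 1171 - 1839744} = -175230 - \sqrt{\frac{1171}{1221} - 1839744} = -175230 - \sqrt{- \frac{2246326253}{1221}} = -175230 - \frac{i \sqrt{2742764354913}}{1221}$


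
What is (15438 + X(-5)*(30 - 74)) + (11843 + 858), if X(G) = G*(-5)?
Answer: 27039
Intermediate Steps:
X(G) = -5*G
(15438 + X(-5)*(30 - 74)) + (11843 + 858) = (15438 + (-5*(-5))*(30 - 74)) + (11843 + 858) = (15438 + 25*(-44)) + 12701 = (15438 - 1100) + 12701 = 14338 + 12701 = 27039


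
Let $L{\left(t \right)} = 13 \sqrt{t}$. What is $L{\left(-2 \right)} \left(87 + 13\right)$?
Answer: $1300 i \sqrt{2} \approx 1838.5 i$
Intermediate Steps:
$L{\left(-2 \right)} \left(87 + 13\right) = 13 \sqrt{-2} \left(87 + 13\right) = 13 i \sqrt{2} \cdot 100 = 1300 i \sqrt{2}$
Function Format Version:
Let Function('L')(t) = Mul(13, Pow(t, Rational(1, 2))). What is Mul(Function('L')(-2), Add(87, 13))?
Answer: Mul(1300, I, Pow(2, Rational(1, 2))) ≈ Mul(1838.5, I)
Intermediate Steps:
Mul(Function('L')(-2), Add(87, 13)) = Mul(Mul(13, Pow(-2, Rational(1, 2))), Add(87, 13)) = Mul(Mul(13, Mul(I, Pow(2, Rational(1, 2)))), 100) = Mul(Mul(13, I, Pow(2, Rational(1, 2))), 100) = Mul(1300, I, Pow(2, Rational(1, 2)))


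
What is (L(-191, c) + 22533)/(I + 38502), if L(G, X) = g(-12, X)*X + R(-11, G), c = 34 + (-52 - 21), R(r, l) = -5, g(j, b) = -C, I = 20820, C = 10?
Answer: 11459/29661 ≈ 0.38633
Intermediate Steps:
g(j, b) = -10 (g(j, b) = -1*10 = -10)
c = -39 (c = 34 - 73 = -39)
L(G, X) = -5 - 10*X (L(G, X) = -10*X - 5 = -5 - 10*X)
(L(-191, c) + 22533)/(I + 38502) = ((-5 - 10*(-39)) + 22533)/(20820 + 38502) = ((-5 + 390) + 22533)/59322 = (385 + 22533)*(1/59322) = 22918*(1/59322) = 11459/29661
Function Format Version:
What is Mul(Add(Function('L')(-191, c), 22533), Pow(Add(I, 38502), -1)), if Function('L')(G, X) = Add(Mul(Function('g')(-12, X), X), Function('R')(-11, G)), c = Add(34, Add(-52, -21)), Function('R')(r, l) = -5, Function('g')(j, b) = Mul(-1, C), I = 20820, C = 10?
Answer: Rational(11459, 29661) ≈ 0.38633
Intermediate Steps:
Function('g')(j, b) = -10 (Function('g')(j, b) = Mul(-1, 10) = -10)
c = -39 (c = Add(34, -73) = -39)
Function('L')(G, X) = Add(-5, Mul(-10, X)) (Function('L')(G, X) = Add(Mul(-10, X), -5) = Add(-5, Mul(-10, X)))
Mul(Add(Function('L')(-191, c), 22533), Pow(Add(I, 38502), -1)) = Mul(Add(Add(-5, Mul(-10, -39)), 22533), Pow(Add(20820, 38502), -1)) = Mul(Add(Add(-5, 390), 22533), Pow(59322, -1)) = Mul(Add(385, 22533), Rational(1, 59322)) = Mul(22918, Rational(1, 59322)) = Rational(11459, 29661)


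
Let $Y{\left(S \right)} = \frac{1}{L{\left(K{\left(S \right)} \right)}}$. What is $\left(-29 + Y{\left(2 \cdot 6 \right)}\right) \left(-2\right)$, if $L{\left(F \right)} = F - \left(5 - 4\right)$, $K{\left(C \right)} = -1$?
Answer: $59$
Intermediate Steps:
$L{\left(F \right)} = -1 + F$ ($L{\left(F \right)} = F - 1 = -1 + F$)
$Y{\left(S \right)} = - \frac{1}{2}$ ($Y{\left(S \right)} = \frac{1}{-1 - 1} = \frac{1}{-2} = - \frac{1}{2}$)
$\left(-29 + Y{\left(2 \cdot 6 \right)}\right) \left(-2\right) = \left(-29 - \frac{1}{2}\right) \left(-2\right) = \left(- \frac{59}{2}\right) \left(-2\right) = 59$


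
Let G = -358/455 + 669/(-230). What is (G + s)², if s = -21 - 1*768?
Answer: 275265163307689/438064900 ≈ 6.2837e+5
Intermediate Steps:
s = -789 (s = -21 - 768 = -789)
G = -77347/20930 (G = -358*1/455 + 669*(-1/230) = -358/455 - 669/230 = -77347/20930 ≈ -3.6955)
(G + s)² = (-77347/20930 - 789)² = (-16591117/20930)² = 275265163307689/438064900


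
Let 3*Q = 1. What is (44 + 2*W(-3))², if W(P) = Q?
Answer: 17956/9 ≈ 1995.1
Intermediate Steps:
Q = ⅓ (Q = (⅓)*1 = ⅓ ≈ 0.33333)
W(P) = ⅓
(44 + 2*W(-3))² = (44 + 2*(⅓))² = (44 + ⅔)² = (134/3)² = 17956/9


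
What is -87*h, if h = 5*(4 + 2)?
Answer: -2610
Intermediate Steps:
h = 30 (h = 5*6 = 30)
-87*h = -87*30 = -2610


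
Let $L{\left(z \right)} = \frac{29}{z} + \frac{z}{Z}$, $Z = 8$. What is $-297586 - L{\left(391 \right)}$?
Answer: $- \frac{931002121}{3128} \approx -2.9764 \cdot 10^{5}$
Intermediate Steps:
$L{\left(z \right)} = \frac{29}{z} + \frac{z}{8}$
$-297586 - L{\left(391 \right)} = -297586 - \left(\frac{29}{391} + \frac{1}{8} \cdot 391\right) = -297586 - \left(29 \cdot \frac{1}{391} + \frac{391}{8}\right) = -297586 - \left(\frac{29}{391} + \frac{391}{8}\right) = -297586 - \frac{153113}{3128} = - \frac{931002121}{3128}$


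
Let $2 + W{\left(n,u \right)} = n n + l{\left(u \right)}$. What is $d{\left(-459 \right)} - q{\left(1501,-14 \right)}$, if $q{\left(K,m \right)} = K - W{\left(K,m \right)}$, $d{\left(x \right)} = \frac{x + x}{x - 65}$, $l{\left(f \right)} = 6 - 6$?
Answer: $\frac{589892935}{262} \approx 2.2515 \cdot 10^{6}$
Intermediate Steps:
$l{\left(f \right)} = 0$ ($l{\left(f \right)} = 6 - 6 = 0$)
$W{\left(n,u \right)} = -2 + n^{2}$ ($W{\left(n,u \right)} = -2 + \left(n n + 0\right) = -2 + \left(n^{2} + 0\right) = -2 + n^{2}$)
$d{\left(x \right)} = \frac{2 x}{-65 + x}$
$q{\left(K,m \right)} = 2 + K - K^{2}$ ($q{\left(K,m \right)} = K - \left(-2 + K^{2}\right) = 2 + K - K^{2}$)
$d{\left(-459 \right)} - q{\left(1501,-14 \right)} = 2 \left(-459\right) \frac{1}{-65 - 459} - \left(2 + 1501 - 1501^{2}\right) = 2 \left(-459\right) \frac{1}{-524} - \left(2 + 1501 - 2253001\right) = 2 \left(-459\right) \left(- \frac{1}{524}\right) - \left(2 + 1501 - 2253001\right) = \frac{459}{262} - -2251498 = \frac{459}{262} + 2251498 = \frac{589892935}{262}$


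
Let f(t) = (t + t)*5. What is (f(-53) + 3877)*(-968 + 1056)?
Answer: 294536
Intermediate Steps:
f(t) = 10*t (f(t) = (2*t)*5 = 10*t)
(f(-53) + 3877)*(-968 + 1056) = (10*(-53) + 3877)*(-968 + 1056) = (-530 + 3877)*88 = 3347*88 = 294536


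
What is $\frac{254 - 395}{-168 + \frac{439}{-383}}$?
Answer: $\frac{54003}{64783} \approx 0.8336$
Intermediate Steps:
$\frac{254 - 395}{-168 + \frac{439}{-383}} = - \frac{141}{-168 + 439 \left(- \frac{1}{383}\right)} = - \frac{141}{-168 - \frac{439}{383}} = - \frac{141}{- \frac{64783}{383}} = \left(-141\right) \left(- \frac{383}{64783}\right) = \frac{54003}{64783}$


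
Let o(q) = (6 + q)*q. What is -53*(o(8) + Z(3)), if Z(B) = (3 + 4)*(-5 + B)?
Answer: -5194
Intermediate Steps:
Z(B) = -35 + 7*B (Z(B) = 7*(-5 + B) = -35 + 7*B)
o(q) = q*(6 + q)
-53*(o(8) + Z(3)) = -53*(8*(6 + 8) + (-35 + 7*3)) = -53*(8*14 + (-35 + 21)) = -53*(112 - 14) = -53*98 = -5194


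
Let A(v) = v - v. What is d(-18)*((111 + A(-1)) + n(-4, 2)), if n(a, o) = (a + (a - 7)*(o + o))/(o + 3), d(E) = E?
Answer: -9126/5 ≈ -1825.2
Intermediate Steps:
A(v) = 0
n(a, o) = (a + 2*o*(-7 + a))/(3 + o) (n(a, o) = (a + (-7 + a)*(2*o))/(3 + o) = (a + 2*o*(-7 + a))/(3 + o))
d(-18)*((111 + A(-1)) + n(-4, 2)) = -18*((111 + 0) + (-4 - 14*2 + 2*(-4)*2)/(3 + 2)) = -18*(111 + (-4 - 28 - 16)/5) = -18*(111 + (1/5)*(-48)) = -18*(111 - 48/5) = -18*507/5 = -9126/5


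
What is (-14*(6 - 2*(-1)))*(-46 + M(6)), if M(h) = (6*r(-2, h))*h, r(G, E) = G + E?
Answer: -10976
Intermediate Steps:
r(G, E) = E + G
M(h) = h*(-12 + 6*h) (M(h) = (6*(h - 2))*h = (6*(-2 + h))*h = (-12 + 6*h)*h = h*(-12 + 6*h))
(-14*(6 - 2*(-1)))*(-46 + M(6)) = (-14*(6 - 2*(-1)))*(-46 + 6*6*(-2 + 6)) = (-14*(6 + 2))*(-46 + 6*6*4) = (-14*8)*(-46 + 144) = -112*98 = -10976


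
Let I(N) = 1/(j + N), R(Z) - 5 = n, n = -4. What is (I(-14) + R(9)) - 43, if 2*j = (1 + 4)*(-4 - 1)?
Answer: -2228/53 ≈ -42.038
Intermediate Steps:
j = -25/2 (j = ((1 + 4)*(-4 - 1))/2 = (5*(-5))/2 = (½)*(-25) = -25/2 ≈ -12.500)
R(Z) = 1 (R(Z) = 5 - 4 = 1)
I(N) = 1/(-25/2 + N)
(I(-14) + R(9)) - 43 = (2/(-25 + 2*(-14)) + 1) - 43 = (2/(-25 - 28) + 1) - 43 = (2/(-53) + 1) - 43 = (2*(-1/53) + 1) - 43 = (-2/53 + 1) - 43 = 51/53 - 43 = -2228/53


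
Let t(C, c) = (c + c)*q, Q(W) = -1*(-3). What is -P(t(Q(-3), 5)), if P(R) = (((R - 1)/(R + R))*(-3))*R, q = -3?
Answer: -93/2 ≈ -46.500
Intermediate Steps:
Q(W) = 3
t(C, c) = -6*c (t(C, c) = (c + c)*(-3) = (2*c)*(-3) = -6*c)
P(R) = 3/2 - 3*R/2 (P(R) = (((-1 + R)/((2*R)))*(-3))*R = (((-1 + R)*(1/(2*R)))*(-3))*R = (((-1 + R)/(2*R))*(-3))*R = (-3*(-1 + R)/(2*R))*R = 3/2 - 3*R/2)
-P(t(Q(-3), 5)) = -(3/2 - (-9)*5) = -(3/2 - 3/2*(-30)) = -(3/2 + 45) = -1*93/2 = -93/2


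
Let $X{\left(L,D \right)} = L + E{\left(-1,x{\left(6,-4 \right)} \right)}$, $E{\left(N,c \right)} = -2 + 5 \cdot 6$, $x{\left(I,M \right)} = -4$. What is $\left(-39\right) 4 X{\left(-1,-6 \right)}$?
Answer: $-4212$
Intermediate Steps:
$E{\left(N,c \right)} = 28$ ($E{\left(N,c \right)} = -2 + 30 = 28$)
$X{\left(L,D \right)} = 28 + L$ ($X{\left(L,D \right)} = L + 28 = 28 + L$)
$\left(-39\right) 4 X{\left(-1,-6 \right)} = \left(-39\right) 4 \left(28 - 1\right) = \left(-156\right) 27 = -4212$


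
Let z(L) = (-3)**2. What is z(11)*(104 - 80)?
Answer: 216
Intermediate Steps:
z(L) = 9
z(11)*(104 - 80) = 9*(104 - 80) = 9*24 = 216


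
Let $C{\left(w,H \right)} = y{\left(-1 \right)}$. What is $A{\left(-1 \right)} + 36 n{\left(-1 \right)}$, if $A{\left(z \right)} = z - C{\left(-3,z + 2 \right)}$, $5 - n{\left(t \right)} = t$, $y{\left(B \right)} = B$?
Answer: $216$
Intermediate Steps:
$n{\left(t \right)} = 5 - t$
$C{\left(w,H \right)} = -1$
$A{\left(z \right)} = 1 + z$ ($A{\left(z \right)} = z - -1 = z + 1 = 1 + z$)
$A{\left(-1 \right)} + 36 n{\left(-1 \right)} = \left(1 - 1\right) + 36 \left(5 - -1\right) = 0 + 36 \left(5 + 1\right) = 0 + 36 \cdot 6 = 0 + 216 = 216$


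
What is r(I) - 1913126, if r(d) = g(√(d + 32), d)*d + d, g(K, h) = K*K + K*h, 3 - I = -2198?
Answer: 3003908 + 4844401*√2233 ≈ 2.3192e+8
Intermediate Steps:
I = 2201 (I = 3 - 1*(-2198) = 3 + 2198 = 2201)
g(K, h) = K² + K*h
r(d) = d + d*√(32 + d)*(d + √(32 + d)) (r(d) = (√(d + 32)*(√(d + 32) + d))*d + d = (√(32 + d)*(√(32 + d) + d))*d + d = (√(32 + d)*(d + √(32 + d)))*d + d = d*√(32 + d)*(d + √(32 + d)) + d = d + d*√(32 + d)*(d + √(32 + d)))
r(I) - 1913126 = 2201*(33 + 2201 + 2201*√(32 + 2201)) - 1913126 = 2201*(33 + 2201 + 2201*√2233) - 1913126 = 2201*(2234 + 2201*√2233) - 1913126 = (4917034 + 4844401*√2233) - 1913126 = 3003908 + 4844401*√2233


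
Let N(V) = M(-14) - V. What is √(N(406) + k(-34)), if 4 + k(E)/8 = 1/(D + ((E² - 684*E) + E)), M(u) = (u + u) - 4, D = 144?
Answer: I*√70656047826/12261 ≈ 21.679*I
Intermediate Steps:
M(u) = -4 + 2*u (M(u) = 2*u - 4 = -4 + 2*u)
k(E) = -32 + 8/(144 + E² - 683*E) (k(E) = -32 + 8/(144 + ((E² - 684*E) + E)) = -32 + 8/(144 + (E² - 683*E)) = -32 + 8/(144 + E² - 683*E))
N(V) = -32 - V (N(V) = (-4 + 2*(-14)) - V = (-4 - 28) - V = -32 - V)
√(N(406) + k(-34)) = √((-32 - 1*406) + 8*(-575 - 4*(-34)² + 2732*(-34))/(144 + (-34)² - 683*(-34))) = √((-32 - 406) + 8*(-575 - 4*1156 - 92888)/(144 + 1156 + 23222)) = √(-438 + 8*(-575 - 4624 - 92888)/24522) = √(-438 + 8*(1/24522)*(-98087)) = √(-438 - 392348/12261) = √(-5762666/12261) = I*√70656047826/12261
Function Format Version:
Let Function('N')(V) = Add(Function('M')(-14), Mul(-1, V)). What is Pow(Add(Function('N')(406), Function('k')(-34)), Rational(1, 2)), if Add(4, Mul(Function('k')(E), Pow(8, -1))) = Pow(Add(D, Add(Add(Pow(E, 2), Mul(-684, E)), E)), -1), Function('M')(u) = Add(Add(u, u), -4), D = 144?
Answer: Mul(Rational(1, 12261), I, Pow(70656047826, Rational(1, 2))) ≈ Mul(21.679, I)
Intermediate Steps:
Function('M')(u) = Add(-4, Mul(2, u)) (Function('M')(u) = Add(Mul(2, u), -4) = Add(-4, Mul(2, u)))
Function('k')(E) = Add(-32, Mul(8, Pow(Add(144, Pow(E, 2), Mul(-683, E)), -1))) (Function('k')(E) = Add(-32, Mul(8, Pow(Add(144, Add(Add(Pow(E, 2), Mul(-684, E)), E)), -1))) = Add(-32, Mul(8, Pow(Add(144, Add(Pow(E, 2), Mul(-683, E))), -1))) = Add(-32, Mul(8, Pow(Add(144, Pow(E, 2), Mul(-683, E)), -1))))
Function('N')(V) = Add(-32, Mul(-1, V)) (Function('N')(V) = Add(Add(-4, Mul(2, -14)), Mul(-1, V)) = Add(Add(-4, -28), Mul(-1, V)) = Add(-32, Mul(-1, V)))
Pow(Add(Function('N')(406), Function('k')(-34)), Rational(1, 2)) = Pow(Add(Add(-32, Mul(-1, 406)), Mul(8, Pow(Add(144, Pow(-34, 2), Mul(-683, -34)), -1), Add(-575, Mul(-4, Pow(-34, 2)), Mul(2732, -34)))), Rational(1, 2)) = Pow(Add(Add(-32, -406), Mul(8, Pow(Add(144, 1156, 23222), -1), Add(-575, Mul(-4, 1156), -92888))), Rational(1, 2)) = Pow(Add(-438, Mul(8, Pow(24522, -1), Add(-575, -4624, -92888))), Rational(1, 2)) = Pow(Add(-438, Mul(8, Rational(1, 24522), -98087)), Rational(1, 2)) = Pow(Add(-438, Rational(-392348, 12261)), Rational(1, 2)) = Pow(Rational(-5762666, 12261), Rational(1, 2)) = Mul(Rational(1, 12261), I, Pow(70656047826, Rational(1, 2)))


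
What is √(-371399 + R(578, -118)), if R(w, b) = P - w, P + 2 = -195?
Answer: I*√372174 ≈ 610.06*I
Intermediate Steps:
P = -197 (P = -2 - 195 = -197)
R(w, b) = -197 - w
√(-371399 + R(578, -118)) = √(-371399 + (-197 - 1*578)) = √(-371399 + (-197 - 578)) = √(-371399 - 775) = √(-372174) = I*√372174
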